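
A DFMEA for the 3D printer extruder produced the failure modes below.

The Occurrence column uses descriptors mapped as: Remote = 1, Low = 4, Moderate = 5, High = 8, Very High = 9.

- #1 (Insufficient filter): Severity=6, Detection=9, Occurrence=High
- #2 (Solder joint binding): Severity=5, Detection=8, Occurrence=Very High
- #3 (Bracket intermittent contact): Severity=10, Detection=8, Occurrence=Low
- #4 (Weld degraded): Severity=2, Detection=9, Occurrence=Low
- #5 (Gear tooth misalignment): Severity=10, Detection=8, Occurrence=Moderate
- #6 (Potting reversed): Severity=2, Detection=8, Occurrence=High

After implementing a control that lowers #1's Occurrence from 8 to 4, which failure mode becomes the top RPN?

RPN = Severity × Occurrence × Detection:
  #1: 6 × 8 × 9 = 432
  #2: 5 × 9 × 8 = 360
  #3: 10 × 4 × 8 = 320
  #4: 2 × 4 × 9 = 72
  #5: 10 × 5 × 8 = 400
  #6: 2 × 8 × 8 = 128
After action: #1 → 6 × 4 × 9 = 216.
Revised RPNs: #5=400, #2=360, #3=320, #1=216, #6=128, #4=72.
Highest is now #5 (400).

#5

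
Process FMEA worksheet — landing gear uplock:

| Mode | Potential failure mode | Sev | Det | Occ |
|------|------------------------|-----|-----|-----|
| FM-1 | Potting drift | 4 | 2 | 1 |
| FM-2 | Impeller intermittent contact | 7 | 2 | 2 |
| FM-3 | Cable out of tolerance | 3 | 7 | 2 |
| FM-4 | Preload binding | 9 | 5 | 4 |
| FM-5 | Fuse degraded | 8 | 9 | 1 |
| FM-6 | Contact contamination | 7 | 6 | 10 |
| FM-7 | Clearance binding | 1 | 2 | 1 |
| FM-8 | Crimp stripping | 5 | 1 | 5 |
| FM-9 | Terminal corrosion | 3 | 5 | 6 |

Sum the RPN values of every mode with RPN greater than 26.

RPN = Severity × Occurrence × Detection:
  FM-1: 4 × 1 × 2 = 8
  FM-2: 7 × 2 × 2 = 28
  FM-3: 3 × 2 × 7 = 42
  FM-4: 9 × 4 × 5 = 180
  FM-5: 8 × 1 × 9 = 72
  FM-6: 7 × 10 × 6 = 420
  FM-7: 1 × 1 × 2 = 2
  FM-8: 5 × 5 × 1 = 25
  FM-9: 3 × 6 × 5 = 90
RPN > 26: FM-2 (28), FM-3 (42), FM-4 (180), FM-5 (72), FM-6 (420), FM-9 (90).
Sum: 28 + 42 + 180 + 72 + 420 + 90 = 832.

832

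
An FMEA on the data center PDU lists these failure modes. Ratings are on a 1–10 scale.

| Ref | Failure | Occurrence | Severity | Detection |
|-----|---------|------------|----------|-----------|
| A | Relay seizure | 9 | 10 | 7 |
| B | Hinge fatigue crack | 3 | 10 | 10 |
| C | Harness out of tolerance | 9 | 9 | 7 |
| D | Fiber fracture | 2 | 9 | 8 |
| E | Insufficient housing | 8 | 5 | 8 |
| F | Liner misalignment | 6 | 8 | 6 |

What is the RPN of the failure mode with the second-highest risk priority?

567

RPN = Severity × Occurrence × Detection:
  A: 10 × 9 × 7 = 630
  B: 10 × 3 × 10 = 300
  C: 9 × 9 × 7 = 567
  D: 9 × 2 × 8 = 144
  E: 5 × 8 × 8 = 320
  F: 8 × 6 × 6 = 288
Sorted descending: 630, 567, 320, 300, 288, 144.
The second-highest RPN is 567 (C).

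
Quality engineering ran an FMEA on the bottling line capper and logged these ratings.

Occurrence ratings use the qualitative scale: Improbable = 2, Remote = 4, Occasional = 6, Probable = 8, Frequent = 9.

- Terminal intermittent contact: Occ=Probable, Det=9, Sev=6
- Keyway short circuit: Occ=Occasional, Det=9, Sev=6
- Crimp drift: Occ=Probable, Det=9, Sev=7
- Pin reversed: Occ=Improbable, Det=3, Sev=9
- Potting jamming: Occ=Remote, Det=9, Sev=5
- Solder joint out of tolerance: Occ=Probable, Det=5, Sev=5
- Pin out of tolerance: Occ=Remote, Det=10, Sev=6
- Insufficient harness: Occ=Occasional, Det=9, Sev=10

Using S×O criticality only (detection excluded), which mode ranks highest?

Insufficient harness

Criticality = Severity × Occurrence:
  Terminal intermittent contact: 6 × 8 = 48
  Keyway short circuit: 6 × 6 = 36
  Crimp drift: 7 × 8 = 56
  Pin reversed: 9 × 2 = 18
  Potting jamming: 5 × 4 = 20
  Solder joint out of tolerance: 5 × 8 = 40
  Pin out of tolerance: 6 × 4 = 24
  Insufficient harness: 10 × 6 = 60
Highest criticality is 60 → Insufficient harness.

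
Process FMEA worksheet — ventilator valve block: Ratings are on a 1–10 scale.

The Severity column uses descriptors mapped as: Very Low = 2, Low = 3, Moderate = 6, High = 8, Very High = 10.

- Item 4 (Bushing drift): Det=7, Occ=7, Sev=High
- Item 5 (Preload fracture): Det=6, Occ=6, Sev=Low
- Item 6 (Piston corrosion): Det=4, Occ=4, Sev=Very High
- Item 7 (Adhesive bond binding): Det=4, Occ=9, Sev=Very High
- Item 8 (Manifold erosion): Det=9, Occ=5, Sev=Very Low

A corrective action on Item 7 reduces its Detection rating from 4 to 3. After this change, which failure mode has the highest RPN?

Item 4

RPN = Severity × Occurrence × Detection:
  Item 4: 8 × 7 × 7 = 392
  Item 5: 3 × 6 × 6 = 108
  Item 6: 10 × 4 × 4 = 160
  Item 7: 10 × 9 × 4 = 360
  Item 8: 2 × 5 × 9 = 90
After action: Item 7 → 10 × 9 × 3 = 270.
Revised RPNs: Item 4=392, Item 7=270, Item 6=160, Item 5=108, Item 8=90.
Highest is now Item 4 (392).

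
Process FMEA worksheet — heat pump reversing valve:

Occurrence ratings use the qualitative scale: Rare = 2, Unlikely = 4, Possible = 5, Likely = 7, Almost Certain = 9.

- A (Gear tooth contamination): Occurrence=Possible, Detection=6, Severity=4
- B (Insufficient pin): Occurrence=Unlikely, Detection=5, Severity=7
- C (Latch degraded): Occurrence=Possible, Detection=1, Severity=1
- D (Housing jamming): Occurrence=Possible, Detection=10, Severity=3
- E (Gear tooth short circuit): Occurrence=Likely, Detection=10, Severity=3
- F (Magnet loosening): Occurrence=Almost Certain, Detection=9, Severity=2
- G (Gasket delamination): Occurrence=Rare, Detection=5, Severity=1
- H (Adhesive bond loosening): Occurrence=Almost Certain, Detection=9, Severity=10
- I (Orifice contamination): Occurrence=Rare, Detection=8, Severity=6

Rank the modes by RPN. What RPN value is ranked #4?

RPN = Severity × Occurrence × Detection:
  A: 4 × 5 × 6 = 120
  B: 7 × 4 × 5 = 140
  C: 1 × 5 × 1 = 5
  D: 3 × 5 × 10 = 150
  E: 3 × 7 × 10 = 210
  F: 2 × 9 × 9 = 162
  G: 1 × 2 × 5 = 10
  H: 10 × 9 × 9 = 810
  I: 6 × 2 × 8 = 96
Sorted descending: 810, 210, 162, 150, 140, 120, 96, 10, 5.
The fourth-highest RPN is 150 (D).

150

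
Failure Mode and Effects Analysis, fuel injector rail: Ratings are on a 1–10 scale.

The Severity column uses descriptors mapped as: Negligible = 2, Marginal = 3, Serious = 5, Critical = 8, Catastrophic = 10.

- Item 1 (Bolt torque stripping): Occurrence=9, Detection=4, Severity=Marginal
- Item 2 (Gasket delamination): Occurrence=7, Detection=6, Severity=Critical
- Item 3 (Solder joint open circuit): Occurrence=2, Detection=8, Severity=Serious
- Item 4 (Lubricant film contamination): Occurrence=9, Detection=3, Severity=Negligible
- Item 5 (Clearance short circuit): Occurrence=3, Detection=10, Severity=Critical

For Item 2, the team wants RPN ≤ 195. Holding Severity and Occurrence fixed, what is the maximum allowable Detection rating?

3

Item 2: S=8, O=7, D=6 → current RPN = 336.
Fixed product = 56. Need 56 × D ≤ 195, so D ≤ 195/56 = 3.48.
Maximum integer Detection rating = 3 (gives RPN 168; D=4 would give 224 > 195).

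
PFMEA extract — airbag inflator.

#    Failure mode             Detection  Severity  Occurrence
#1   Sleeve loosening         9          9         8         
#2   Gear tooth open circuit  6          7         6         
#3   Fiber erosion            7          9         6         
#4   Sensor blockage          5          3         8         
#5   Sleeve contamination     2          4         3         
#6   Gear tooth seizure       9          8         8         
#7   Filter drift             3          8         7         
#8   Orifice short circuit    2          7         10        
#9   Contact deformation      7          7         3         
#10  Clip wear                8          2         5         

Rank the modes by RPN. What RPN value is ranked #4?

252

RPN = Severity × Occurrence × Detection:
  #1: 9 × 8 × 9 = 648
  #2: 7 × 6 × 6 = 252
  #3: 9 × 6 × 7 = 378
  #4: 3 × 8 × 5 = 120
  #5: 4 × 3 × 2 = 24
  #6: 8 × 8 × 9 = 576
  #7: 8 × 7 × 3 = 168
  #8: 7 × 10 × 2 = 140
  #9: 7 × 3 × 7 = 147
  #10: 2 × 5 × 8 = 80
Sorted descending: 648, 576, 378, 252, 168, 147, 140, 120, 80, 24.
The fourth-highest RPN is 252 (#2).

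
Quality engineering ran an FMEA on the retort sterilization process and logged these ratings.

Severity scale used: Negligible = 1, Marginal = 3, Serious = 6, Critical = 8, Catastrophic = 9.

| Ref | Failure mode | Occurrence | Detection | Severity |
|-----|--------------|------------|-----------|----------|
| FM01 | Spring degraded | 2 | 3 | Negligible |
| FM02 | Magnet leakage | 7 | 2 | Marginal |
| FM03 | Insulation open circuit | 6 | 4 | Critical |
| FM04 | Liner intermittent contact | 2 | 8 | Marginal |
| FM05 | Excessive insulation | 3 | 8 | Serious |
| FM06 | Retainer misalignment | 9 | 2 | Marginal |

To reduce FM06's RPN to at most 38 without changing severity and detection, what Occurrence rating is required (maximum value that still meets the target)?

6

FM06: S=3, O=9, D=2 → current RPN = 54.
Fixed product = 6. Need 6 × O ≤ 38, so O ≤ 38/6 = 6.33.
Maximum integer Occurrence rating = 6 (gives RPN 36; O=7 would give 42 > 38).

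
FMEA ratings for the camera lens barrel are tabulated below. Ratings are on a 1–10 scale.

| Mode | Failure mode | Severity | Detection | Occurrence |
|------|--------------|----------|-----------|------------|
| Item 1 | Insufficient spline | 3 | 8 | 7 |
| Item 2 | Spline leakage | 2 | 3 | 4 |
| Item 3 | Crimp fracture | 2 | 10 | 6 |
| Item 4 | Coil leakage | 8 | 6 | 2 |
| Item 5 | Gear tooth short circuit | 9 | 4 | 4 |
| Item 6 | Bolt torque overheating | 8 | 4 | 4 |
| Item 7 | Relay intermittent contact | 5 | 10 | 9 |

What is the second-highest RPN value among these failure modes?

RPN = Severity × Occurrence × Detection:
  Item 1: 3 × 7 × 8 = 168
  Item 2: 2 × 4 × 3 = 24
  Item 3: 2 × 6 × 10 = 120
  Item 4: 8 × 2 × 6 = 96
  Item 5: 9 × 4 × 4 = 144
  Item 6: 8 × 4 × 4 = 128
  Item 7: 5 × 9 × 10 = 450
Sorted descending: 450, 168, 144, 128, 120, 96, 24.
The second-highest RPN is 168 (Item 1).

168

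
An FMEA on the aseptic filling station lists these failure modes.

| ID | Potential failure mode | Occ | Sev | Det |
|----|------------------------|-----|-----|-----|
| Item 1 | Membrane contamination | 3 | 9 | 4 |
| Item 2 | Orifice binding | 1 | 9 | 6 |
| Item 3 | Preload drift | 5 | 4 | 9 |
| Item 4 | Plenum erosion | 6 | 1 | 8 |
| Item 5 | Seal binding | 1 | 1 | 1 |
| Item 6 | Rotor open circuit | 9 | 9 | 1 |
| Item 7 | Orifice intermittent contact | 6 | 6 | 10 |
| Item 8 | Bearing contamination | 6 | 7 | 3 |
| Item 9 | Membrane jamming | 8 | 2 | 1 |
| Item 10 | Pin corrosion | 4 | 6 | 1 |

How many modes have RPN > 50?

RPN = Severity × Occurrence × Detection:
  Item 1: 9 × 3 × 4 = 108
  Item 2: 9 × 1 × 6 = 54
  Item 3: 4 × 5 × 9 = 180
  Item 4: 1 × 6 × 8 = 48
  Item 5: 1 × 1 × 1 = 1
  Item 6: 9 × 9 × 1 = 81
  Item 7: 6 × 6 × 10 = 360
  Item 8: 7 × 6 × 3 = 126
  Item 9: 2 × 8 × 1 = 16
  Item 10: 6 × 4 × 1 = 24
Modes with RPN > 50: Item 1 (108), Item 2 (54), Item 3 (180), Item 6 (81), Item 7 (360), Item 8 (126) → 6.

6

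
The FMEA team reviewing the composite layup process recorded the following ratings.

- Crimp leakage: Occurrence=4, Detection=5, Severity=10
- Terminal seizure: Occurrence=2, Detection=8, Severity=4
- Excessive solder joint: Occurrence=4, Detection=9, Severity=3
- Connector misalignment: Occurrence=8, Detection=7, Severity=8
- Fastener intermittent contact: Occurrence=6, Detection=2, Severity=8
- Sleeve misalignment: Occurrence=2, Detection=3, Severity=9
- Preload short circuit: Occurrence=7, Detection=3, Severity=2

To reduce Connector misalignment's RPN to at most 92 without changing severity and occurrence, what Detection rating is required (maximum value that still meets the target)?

Connector misalignment: S=8, O=8, D=7 → current RPN = 448.
Fixed product = 64. Need 64 × D ≤ 92, so D ≤ 92/64 = 1.44.
Maximum integer Detection rating = 1 (gives RPN 64; D=2 would give 128 > 92).

1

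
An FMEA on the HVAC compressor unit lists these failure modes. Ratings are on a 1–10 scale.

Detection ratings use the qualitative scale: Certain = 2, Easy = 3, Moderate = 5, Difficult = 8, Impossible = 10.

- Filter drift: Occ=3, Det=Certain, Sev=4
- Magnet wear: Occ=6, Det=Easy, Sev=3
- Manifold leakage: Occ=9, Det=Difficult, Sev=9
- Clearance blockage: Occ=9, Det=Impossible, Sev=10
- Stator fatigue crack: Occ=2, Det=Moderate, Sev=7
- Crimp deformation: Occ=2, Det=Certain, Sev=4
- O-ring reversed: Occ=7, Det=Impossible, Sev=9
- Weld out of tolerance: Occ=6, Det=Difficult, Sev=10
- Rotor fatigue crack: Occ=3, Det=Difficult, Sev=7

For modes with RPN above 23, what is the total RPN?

RPN = Severity × Occurrence × Detection:
  Filter drift: 4 × 3 × 2 = 24
  Magnet wear: 3 × 6 × 3 = 54
  Manifold leakage: 9 × 9 × 8 = 648
  Clearance blockage: 10 × 9 × 10 = 900
  Stator fatigue crack: 7 × 2 × 5 = 70
  Crimp deformation: 4 × 2 × 2 = 16
  O-ring reversed: 9 × 7 × 10 = 630
  Weld out of tolerance: 10 × 6 × 8 = 480
  Rotor fatigue crack: 7 × 3 × 8 = 168
RPN > 23: Filter drift (24), Magnet wear (54), Manifold leakage (648), Clearance blockage (900), Stator fatigue crack (70), O-ring reversed (630), Weld out of tolerance (480), Rotor fatigue crack (168).
Sum: 24 + 54 + 648 + 900 + 70 + 630 + 480 + 168 = 2974.

2974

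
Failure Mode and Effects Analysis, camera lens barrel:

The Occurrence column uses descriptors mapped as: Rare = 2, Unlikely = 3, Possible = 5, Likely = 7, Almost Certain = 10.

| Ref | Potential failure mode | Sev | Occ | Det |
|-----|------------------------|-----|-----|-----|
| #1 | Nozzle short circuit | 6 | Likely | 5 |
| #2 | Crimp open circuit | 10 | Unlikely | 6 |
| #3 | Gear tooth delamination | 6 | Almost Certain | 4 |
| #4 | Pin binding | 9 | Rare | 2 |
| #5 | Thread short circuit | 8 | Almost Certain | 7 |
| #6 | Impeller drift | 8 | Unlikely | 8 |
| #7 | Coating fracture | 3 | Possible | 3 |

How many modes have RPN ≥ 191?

4

RPN = Severity × Occurrence × Detection:
  #1: 6 × 7 × 5 = 210
  #2: 10 × 3 × 6 = 180
  #3: 6 × 10 × 4 = 240
  #4: 9 × 2 × 2 = 36
  #5: 8 × 10 × 7 = 560
  #6: 8 × 3 × 8 = 192
  #7: 3 × 5 × 3 = 45
Modes with RPN ≥ 191: #1 (210), #3 (240), #5 (560), #6 (192) → 4.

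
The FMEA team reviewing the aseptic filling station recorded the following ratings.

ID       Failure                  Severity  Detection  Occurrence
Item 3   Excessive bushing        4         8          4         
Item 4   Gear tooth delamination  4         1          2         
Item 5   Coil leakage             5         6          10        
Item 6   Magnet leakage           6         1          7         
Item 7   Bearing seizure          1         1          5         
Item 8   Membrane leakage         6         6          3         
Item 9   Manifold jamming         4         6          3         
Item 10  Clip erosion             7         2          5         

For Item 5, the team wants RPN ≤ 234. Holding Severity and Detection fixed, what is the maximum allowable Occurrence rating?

Item 5: S=5, O=10, D=6 → current RPN = 300.
Fixed product = 30. Need 30 × O ≤ 234, so O ≤ 234/30 = 7.80.
Maximum integer Occurrence rating = 7 (gives RPN 210; O=8 would give 240 > 234).

7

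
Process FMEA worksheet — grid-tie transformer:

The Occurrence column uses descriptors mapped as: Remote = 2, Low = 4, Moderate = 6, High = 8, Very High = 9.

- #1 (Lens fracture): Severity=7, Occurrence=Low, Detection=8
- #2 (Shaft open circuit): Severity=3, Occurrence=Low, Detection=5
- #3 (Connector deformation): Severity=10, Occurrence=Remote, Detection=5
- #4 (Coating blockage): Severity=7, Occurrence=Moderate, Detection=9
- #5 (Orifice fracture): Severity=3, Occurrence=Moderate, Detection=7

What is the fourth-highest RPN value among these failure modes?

RPN = Severity × Occurrence × Detection:
  #1: 7 × 4 × 8 = 224
  #2: 3 × 4 × 5 = 60
  #3: 10 × 2 × 5 = 100
  #4: 7 × 6 × 9 = 378
  #5: 3 × 6 × 7 = 126
Sorted descending: 378, 224, 126, 100, 60.
The fourth-highest RPN is 100 (#3).

100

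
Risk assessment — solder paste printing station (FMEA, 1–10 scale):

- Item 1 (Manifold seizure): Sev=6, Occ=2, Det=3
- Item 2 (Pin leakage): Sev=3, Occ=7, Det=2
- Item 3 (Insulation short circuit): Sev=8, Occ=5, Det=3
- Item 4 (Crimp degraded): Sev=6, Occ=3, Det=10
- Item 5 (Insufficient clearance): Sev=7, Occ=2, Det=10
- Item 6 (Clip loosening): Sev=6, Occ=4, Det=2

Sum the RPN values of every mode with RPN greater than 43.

488

RPN = Severity × Occurrence × Detection:
  Item 1: 6 × 2 × 3 = 36
  Item 2: 3 × 7 × 2 = 42
  Item 3: 8 × 5 × 3 = 120
  Item 4: 6 × 3 × 10 = 180
  Item 5: 7 × 2 × 10 = 140
  Item 6: 6 × 4 × 2 = 48
RPN > 43: Item 3 (120), Item 4 (180), Item 5 (140), Item 6 (48).
Sum: 120 + 180 + 140 + 48 = 488.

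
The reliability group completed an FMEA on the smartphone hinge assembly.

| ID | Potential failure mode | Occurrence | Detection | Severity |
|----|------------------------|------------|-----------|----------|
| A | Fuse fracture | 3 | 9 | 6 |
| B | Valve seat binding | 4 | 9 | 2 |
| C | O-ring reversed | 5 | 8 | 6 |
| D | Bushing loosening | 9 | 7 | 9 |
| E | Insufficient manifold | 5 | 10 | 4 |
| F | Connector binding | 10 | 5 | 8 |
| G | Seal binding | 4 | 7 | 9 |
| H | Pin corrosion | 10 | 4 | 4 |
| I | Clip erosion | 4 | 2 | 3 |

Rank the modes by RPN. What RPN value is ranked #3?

252

RPN = Severity × Occurrence × Detection:
  A: 6 × 3 × 9 = 162
  B: 2 × 4 × 9 = 72
  C: 6 × 5 × 8 = 240
  D: 9 × 9 × 7 = 567
  E: 4 × 5 × 10 = 200
  F: 8 × 10 × 5 = 400
  G: 9 × 4 × 7 = 252
  H: 4 × 10 × 4 = 160
  I: 3 × 4 × 2 = 24
Sorted descending: 567, 400, 252, 240, 200, 162, 160, 72, 24.
The third-highest RPN is 252 (G).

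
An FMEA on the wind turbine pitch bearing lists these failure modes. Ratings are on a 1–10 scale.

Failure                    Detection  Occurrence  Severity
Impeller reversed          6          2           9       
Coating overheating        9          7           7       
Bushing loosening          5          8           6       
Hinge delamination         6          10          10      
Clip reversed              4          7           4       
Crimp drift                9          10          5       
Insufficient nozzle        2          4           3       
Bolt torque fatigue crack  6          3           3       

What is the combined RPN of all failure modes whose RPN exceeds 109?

1843

RPN = Severity × Occurrence × Detection:
  Impeller reversed: 9 × 2 × 6 = 108
  Coating overheating: 7 × 7 × 9 = 441
  Bushing loosening: 6 × 8 × 5 = 240
  Hinge delamination: 10 × 10 × 6 = 600
  Clip reversed: 4 × 7 × 4 = 112
  Crimp drift: 5 × 10 × 9 = 450
  Insufficient nozzle: 3 × 4 × 2 = 24
  Bolt torque fatigue crack: 3 × 3 × 6 = 54
RPN > 109: Coating overheating (441), Bushing loosening (240), Hinge delamination (600), Clip reversed (112), Crimp drift (450).
Sum: 441 + 240 + 600 + 112 + 450 = 1843.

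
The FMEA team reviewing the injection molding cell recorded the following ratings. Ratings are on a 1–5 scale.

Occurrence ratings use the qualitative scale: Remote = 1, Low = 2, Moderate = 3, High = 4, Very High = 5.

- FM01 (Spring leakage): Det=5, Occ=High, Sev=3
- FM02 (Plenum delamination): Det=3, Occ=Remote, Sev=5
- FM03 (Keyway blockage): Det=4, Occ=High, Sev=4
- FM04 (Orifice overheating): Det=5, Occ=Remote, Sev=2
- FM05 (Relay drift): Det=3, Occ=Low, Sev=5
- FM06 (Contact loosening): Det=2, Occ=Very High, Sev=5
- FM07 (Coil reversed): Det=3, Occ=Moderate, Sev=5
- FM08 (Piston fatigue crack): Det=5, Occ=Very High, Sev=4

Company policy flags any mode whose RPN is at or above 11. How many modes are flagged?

7

RPN = Severity × Occurrence × Detection:
  FM01: 3 × 4 × 5 = 60
  FM02: 5 × 1 × 3 = 15
  FM03: 4 × 4 × 4 = 64
  FM04: 2 × 1 × 5 = 10
  FM05: 5 × 2 × 3 = 30
  FM06: 5 × 5 × 2 = 50
  FM07: 5 × 3 × 3 = 45
  FM08: 4 × 5 × 5 = 100
Modes with RPN ≥ 11: FM01 (60), FM02 (15), FM03 (64), FM05 (30), FM06 (50), FM07 (45), FM08 (100) → 7.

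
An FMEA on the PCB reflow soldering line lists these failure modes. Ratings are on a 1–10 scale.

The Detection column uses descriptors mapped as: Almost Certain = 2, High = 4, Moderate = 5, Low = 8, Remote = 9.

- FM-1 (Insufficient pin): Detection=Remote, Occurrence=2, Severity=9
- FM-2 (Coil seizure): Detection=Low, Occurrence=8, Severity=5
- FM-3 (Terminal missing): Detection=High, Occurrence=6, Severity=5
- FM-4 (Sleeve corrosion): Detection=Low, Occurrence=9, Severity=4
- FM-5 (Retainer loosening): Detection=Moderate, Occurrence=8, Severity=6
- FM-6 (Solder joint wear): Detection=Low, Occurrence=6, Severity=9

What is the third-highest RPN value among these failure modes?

RPN = Severity × Occurrence × Detection:
  FM-1: 9 × 2 × 9 = 162
  FM-2: 5 × 8 × 8 = 320
  FM-3: 5 × 6 × 4 = 120
  FM-4: 4 × 9 × 8 = 288
  FM-5: 6 × 8 × 5 = 240
  FM-6: 9 × 6 × 8 = 432
Sorted descending: 432, 320, 288, 240, 162, 120.
The third-highest RPN is 288 (FM-4).

288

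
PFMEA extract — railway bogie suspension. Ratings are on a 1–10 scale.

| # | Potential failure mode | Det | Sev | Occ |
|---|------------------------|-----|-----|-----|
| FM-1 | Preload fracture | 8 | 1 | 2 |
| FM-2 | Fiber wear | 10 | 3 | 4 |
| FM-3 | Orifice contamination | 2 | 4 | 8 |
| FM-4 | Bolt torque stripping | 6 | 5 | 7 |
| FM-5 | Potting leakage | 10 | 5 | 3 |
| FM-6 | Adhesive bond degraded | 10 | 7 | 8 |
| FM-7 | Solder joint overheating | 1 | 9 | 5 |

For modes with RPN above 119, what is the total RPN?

RPN = Severity × Occurrence × Detection:
  FM-1: 1 × 2 × 8 = 16
  FM-2: 3 × 4 × 10 = 120
  FM-3: 4 × 8 × 2 = 64
  FM-4: 5 × 7 × 6 = 210
  FM-5: 5 × 3 × 10 = 150
  FM-6: 7 × 8 × 10 = 560
  FM-7: 9 × 5 × 1 = 45
RPN > 119: FM-2 (120), FM-4 (210), FM-5 (150), FM-6 (560).
Sum: 120 + 210 + 150 + 560 = 1040.

1040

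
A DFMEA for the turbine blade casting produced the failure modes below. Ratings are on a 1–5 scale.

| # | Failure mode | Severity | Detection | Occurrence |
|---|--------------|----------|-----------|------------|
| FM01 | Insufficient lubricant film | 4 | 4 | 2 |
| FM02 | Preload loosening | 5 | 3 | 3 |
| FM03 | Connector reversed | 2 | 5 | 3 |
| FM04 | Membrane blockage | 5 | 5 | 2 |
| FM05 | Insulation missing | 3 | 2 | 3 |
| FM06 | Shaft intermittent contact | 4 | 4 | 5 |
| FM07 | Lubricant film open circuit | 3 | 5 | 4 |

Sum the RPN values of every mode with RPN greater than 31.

RPN = Severity × Occurrence × Detection:
  FM01: 4 × 2 × 4 = 32
  FM02: 5 × 3 × 3 = 45
  FM03: 2 × 3 × 5 = 30
  FM04: 5 × 2 × 5 = 50
  FM05: 3 × 3 × 2 = 18
  FM06: 4 × 5 × 4 = 80
  FM07: 3 × 4 × 5 = 60
RPN > 31: FM01 (32), FM02 (45), FM04 (50), FM06 (80), FM07 (60).
Sum: 32 + 45 + 50 + 80 + 60 = 267.

267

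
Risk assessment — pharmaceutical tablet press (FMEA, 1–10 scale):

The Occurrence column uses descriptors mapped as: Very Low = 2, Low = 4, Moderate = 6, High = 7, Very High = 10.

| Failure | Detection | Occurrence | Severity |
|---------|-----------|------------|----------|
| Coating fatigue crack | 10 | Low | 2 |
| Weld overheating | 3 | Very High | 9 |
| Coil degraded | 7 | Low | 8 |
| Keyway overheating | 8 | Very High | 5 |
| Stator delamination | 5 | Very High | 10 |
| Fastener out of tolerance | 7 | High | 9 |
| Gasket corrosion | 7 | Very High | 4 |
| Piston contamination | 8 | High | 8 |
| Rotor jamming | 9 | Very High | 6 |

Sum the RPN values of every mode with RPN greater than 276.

2609

RPN = Severity × Occurrence × Detection:
  Coating fatigue crack: 2 × 4 × 10 = 80
  Weld overheating: 9 × 10 × 3 = 270
  Coil degraded: 8 × 4 × 7 = 224
  Keyway overheating: 5 × 10 × 8 = 400
  Stator delamination: 10 × 10 × 5 = 500
  Fastener out of tolerance: 9 × 7 × 7 = 441
  Gasket corrosion: 4 × 10 × 7 = 280
  Piston contamination: 8 × 7 × 8 = 448
  Rotor jamming: 6 × 10 × 9 = 540
RPN > 276: Keyway overheating (400), Stator delamination (500), Fastener out of tolerance (441), Gasket corrosion (280), Piston contamination (448), Rotor jamming (540).
Sum: 400 + 500 + 441 + 280 + 448 + 540 = 2609.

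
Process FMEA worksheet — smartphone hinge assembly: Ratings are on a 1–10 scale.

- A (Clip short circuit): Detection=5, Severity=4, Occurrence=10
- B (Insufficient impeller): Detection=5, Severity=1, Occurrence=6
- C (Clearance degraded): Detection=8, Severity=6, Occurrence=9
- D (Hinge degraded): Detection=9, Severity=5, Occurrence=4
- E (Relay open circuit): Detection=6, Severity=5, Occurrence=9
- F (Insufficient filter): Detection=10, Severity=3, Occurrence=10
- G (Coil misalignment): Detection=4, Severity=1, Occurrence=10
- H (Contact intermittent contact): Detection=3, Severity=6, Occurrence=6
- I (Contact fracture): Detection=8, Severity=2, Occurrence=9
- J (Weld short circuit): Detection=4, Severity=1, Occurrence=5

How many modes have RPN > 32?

RPN = Severity × Occurrence × Detection:
  A: 4 × 10 × 5 = 200
  B: 1 × 6 × 5 = 30
  C: 6 × 9 × 8 = 432
  D: 5 × 4 × 9 = 180
  E: 5 × 9 × 6 = 270
  F: 3 × 10 × 10 = 300
  G: 1 × 10 × 4 = 40
  H: 6 × 6 × 3 = 108
  I: 2 × 9 × 8 = 144
  J: 1 × 5 × 4 = 20
Modes with RPN > 32: A (200), C (432), D (180), E (270), F (300), G (40), H (108), I (144) → 8.

8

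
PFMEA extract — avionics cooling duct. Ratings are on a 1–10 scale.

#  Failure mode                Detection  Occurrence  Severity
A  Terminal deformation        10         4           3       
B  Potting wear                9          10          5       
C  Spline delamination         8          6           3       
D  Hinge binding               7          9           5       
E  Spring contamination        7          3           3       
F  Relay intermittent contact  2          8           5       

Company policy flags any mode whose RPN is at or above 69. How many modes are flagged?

5

RPN = Severity × Occurrence × Detection:
  A: 3 × 4 × 10 = 120
  B: 5 × 10 × 9 = 450
  C: 3 × 6 × 8 = 144
  D: 5 × 9 × 7 = 315
  E: 3 × 3 × 7 = 63
  F: 5 × 8 × 2 = 80
Modes with RPN ≥ 69: A (120), B (450), C (144), D (315), F (80) → 5.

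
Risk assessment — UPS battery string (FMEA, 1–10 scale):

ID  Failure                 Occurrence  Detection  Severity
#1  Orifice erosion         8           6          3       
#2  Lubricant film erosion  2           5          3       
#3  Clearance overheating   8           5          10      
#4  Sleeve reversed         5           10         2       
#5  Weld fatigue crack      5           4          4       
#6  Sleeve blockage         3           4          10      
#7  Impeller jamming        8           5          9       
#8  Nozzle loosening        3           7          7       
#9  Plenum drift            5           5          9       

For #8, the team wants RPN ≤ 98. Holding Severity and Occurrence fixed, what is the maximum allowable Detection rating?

4

#8: S=7, O=3, D=7 → current RPN = 147.
Fixed product = 21. Need 21 × D ≤ 98, so D ≤ 98/21 = 4.67.
Maximum integer Detection rating = 4 (gives RPN 84; D=5 would give 105 > 98).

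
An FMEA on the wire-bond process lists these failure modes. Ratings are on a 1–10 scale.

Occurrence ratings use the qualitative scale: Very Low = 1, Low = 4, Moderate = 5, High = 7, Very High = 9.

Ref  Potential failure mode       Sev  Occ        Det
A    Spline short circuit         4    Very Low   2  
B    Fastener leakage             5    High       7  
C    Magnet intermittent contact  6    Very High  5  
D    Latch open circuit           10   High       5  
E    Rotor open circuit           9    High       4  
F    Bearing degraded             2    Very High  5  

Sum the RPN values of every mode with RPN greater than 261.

RPN = Severity × Occurrence × Detection:
  A: 4 × 1 × 2 = 8
  B: 5 × 7 × 7 = 245
  C: 6 × 9 × 5 = 270
  D: 10 × 7 × 5 = 350
  E: 9 × 7 × 4 = 252
  F: 2 × 9 × 5 = 90
RPN > 261: C (270), D (350).
Sum: 270 + 350 = 620.

620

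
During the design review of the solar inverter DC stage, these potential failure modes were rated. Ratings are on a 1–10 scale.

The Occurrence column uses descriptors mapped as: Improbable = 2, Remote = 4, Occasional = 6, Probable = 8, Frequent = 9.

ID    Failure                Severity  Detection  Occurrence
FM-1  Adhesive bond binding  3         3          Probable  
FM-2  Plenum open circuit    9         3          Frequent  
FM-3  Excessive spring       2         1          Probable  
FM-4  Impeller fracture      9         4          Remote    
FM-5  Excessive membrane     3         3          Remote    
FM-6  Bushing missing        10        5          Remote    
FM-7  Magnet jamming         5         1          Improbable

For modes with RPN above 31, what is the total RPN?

RPN = Severity × Occurrence × Detection:
  FM-1: 3 × 8 × 3 = 72
  FM-2: 9 × 9 × 3 = 243
  FM-3: 2 × 8 × 1 = 16
  FM-4: 9 × 4 × 4 = 144
  FM-5: 3 × 4 × 3 = 36
  FM-6: 10 × 4 × 5 = 200
  FM-7: 5 × 2 × 1 = 10
RPN > 31: FM-1 (72), FM-2 (243), FM-4 (144), FM-5 (36), FM-6 (200).
Sum: 72 + 243 + 144 + 36 + 200 = 695.

695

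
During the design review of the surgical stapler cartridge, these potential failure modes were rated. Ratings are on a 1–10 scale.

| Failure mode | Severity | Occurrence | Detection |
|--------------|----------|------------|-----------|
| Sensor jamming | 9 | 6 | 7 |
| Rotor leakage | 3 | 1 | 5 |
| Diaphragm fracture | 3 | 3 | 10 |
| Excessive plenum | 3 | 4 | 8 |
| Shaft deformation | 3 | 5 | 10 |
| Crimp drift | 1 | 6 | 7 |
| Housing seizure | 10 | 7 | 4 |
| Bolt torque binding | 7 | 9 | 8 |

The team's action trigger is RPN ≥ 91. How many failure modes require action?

RPN = Severity × Occurrence × Detection:
  Sensor jamming: 9 × 6 × 7 = 378
  Rotor leakage: 3 × 1 × 5 = 15
  Diaphragm fracture: 3 × 3 × 10 = 90
  Excessive plenum: 3 × 4 × 8 = 96
  Shaft deformation: 3 × 5 × 10 = 150
  Crimp drift: 1 × 6 × 7 = 42
  Housing seizure: 10 × 7 × 4 = 280
  Bolt torque binding: 7 × 9 × 8 = 504
Modes with RPN ≥ 91: Sensor jamming (378), Excessive plenum (96), Shaft deformation (150), Housing seizure (280), Bolt torque binding (504) → 5.

5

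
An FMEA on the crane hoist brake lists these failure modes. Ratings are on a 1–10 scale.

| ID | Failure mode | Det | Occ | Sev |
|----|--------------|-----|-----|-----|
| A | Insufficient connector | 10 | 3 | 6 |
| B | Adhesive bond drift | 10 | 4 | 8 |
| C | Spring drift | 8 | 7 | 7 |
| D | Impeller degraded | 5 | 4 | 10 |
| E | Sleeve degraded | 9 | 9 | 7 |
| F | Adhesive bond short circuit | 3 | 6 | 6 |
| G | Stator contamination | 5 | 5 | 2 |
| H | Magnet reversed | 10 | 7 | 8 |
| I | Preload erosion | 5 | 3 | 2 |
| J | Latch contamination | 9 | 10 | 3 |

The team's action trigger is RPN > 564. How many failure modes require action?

1

RPN = Severity × Occurrence × Detection:
  A: 6 × 3 × 10 = 180
  B: 8 × 4 × 10 = 320
  C: 7 × 7 × 8 = 392
  D: 10 × 4 × 5 = 200
  E: 7 × 9 × 9 = 567
  F: 6 × 6 × 3 = 108
  G: 2 × 5 × 5 = 50
  H: 8 × 7 × 10 = 560
  I: 2 × 3 × 5 = 30
  J: 3 × 10 × 9 = 270
Modes with RPN > 564: E (567) → 1.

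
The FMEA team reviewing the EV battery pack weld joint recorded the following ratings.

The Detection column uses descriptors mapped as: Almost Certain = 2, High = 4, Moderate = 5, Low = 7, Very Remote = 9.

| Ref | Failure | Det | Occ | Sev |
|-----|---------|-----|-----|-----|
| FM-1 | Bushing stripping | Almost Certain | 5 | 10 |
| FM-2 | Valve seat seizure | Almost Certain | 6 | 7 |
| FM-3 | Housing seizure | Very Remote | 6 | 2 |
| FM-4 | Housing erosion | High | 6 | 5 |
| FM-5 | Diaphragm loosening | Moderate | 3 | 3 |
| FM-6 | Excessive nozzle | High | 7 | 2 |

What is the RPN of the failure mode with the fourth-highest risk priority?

84

RPN = Severity × Occurrence × Detection:
  FM-1: 10 × 5 × 2 = 100
  FM-2: 7 × 6 × 2 = 84
  FM-3: 2 × 6 × 9 = 108
  FM-4: 5 × 6 × 4 = 120
  FM-5: 3 × 3 × 5 = 45
  FM-6: 2 × 7 × 4 = 56
Sorted descending: 120, 108, 100, 84, 56, 45.
The fourth-highest RPN is 84 (FM-2).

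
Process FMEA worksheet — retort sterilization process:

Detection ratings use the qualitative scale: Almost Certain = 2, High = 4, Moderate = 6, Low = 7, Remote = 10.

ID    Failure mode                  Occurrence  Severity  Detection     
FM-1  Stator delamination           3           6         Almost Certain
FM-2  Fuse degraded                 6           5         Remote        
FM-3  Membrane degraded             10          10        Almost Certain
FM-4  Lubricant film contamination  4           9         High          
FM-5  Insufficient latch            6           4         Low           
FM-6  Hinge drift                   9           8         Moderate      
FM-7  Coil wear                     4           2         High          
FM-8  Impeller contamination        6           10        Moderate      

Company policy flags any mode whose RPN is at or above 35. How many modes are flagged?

7

RPN = Severity × Occurrence × Detection:
  FM-1: 6 × 3 × 2 = 36
  FM-2: 5 × 6 × 10 = 300
  FM-3: 10 × 10 × 2 = 200
  FM-4: 9 × 4 × 4 = 144
  FM-5: 4 × 6 × 7 = 168
  FM-6: 8 × 9 × 6 = 432
  FM-7: 2 × 4 × 4 = 32
  FM-8: 10 × 6 × 6 = 360
Modes with RPN ≥ 35: FM-1 (36), FM-2 (300), FM-3 (200), FM-4 (144), FM-5 (168), FM-6 (432), FM-8 (360) → 7.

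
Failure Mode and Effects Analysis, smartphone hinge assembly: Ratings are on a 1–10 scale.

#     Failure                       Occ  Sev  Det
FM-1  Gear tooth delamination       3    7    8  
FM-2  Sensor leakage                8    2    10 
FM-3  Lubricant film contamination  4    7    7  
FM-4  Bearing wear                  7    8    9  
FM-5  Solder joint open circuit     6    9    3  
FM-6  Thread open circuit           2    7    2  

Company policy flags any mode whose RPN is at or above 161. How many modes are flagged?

4

RPN = Severity × Occurrence × Detection:
  FM-1: 7 × 3 × 8 = 168
  FM-2: 2 × 8 × 10 = 160
  FM-3: 7 × 4 × 7 = 196
  FM-4: 8 × 7 × 9 = 504
  FM-5: 9 × 6 × 3 = 162
  FM-6: 7 × 2 × 2 = 28
Modes with RPN ≥ 161: FM-1 (168), FM-3 (196), FM-4 (504), FM-5 (162) → 4.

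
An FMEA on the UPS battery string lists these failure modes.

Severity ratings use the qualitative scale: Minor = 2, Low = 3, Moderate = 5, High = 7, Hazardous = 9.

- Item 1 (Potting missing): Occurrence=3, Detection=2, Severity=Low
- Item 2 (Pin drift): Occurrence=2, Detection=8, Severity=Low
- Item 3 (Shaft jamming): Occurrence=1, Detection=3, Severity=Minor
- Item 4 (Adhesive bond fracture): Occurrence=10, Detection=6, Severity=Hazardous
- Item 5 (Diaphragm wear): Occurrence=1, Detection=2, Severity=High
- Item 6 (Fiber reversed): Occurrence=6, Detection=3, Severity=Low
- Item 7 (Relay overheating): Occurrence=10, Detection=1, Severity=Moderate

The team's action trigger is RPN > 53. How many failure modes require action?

RPN = Severity × Occurrence × Detection:
  Item 1: 3 × 3 × 2 = 18
  Item 2: 3 × 2 × 8 = 48
  Item 3: 2 × 1 × 3 = 6
  Item 4: 9 × 10 × 6 = 540
  Item 5: 7 × 1 × 2 = 14
  Item 6: 3 × 6 × 3 = 54
  Item 7: 5 × 10 × 1 = 50
Modes with RPN > 53: Item 4 (540), Item 6 (54) → 2.

2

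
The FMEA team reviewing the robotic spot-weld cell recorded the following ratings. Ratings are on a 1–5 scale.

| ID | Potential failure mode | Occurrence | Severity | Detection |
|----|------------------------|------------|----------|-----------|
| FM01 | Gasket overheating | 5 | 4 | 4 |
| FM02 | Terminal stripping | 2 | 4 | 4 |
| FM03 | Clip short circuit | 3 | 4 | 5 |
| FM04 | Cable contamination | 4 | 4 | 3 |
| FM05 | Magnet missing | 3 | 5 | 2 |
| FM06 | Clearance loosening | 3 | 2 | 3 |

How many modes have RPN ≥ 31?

RPN = Severity × Occurrence × Detection:
  FM01: 4 × 5 × 4 = 80
  FM02: 4 × 2 × 4 = 32
  FM03: 4 × 3 × 5 = 60
  FM04: 4 × 4 × 3 = 48
  FM05: 5 × 3 × 2 = 30
  FM06: 2 × 3 × 3 = 18
Modes with RPN ≥ 31: FM01 (80), FM02 (32), FM03 (60), FM04 (48) → 4.

4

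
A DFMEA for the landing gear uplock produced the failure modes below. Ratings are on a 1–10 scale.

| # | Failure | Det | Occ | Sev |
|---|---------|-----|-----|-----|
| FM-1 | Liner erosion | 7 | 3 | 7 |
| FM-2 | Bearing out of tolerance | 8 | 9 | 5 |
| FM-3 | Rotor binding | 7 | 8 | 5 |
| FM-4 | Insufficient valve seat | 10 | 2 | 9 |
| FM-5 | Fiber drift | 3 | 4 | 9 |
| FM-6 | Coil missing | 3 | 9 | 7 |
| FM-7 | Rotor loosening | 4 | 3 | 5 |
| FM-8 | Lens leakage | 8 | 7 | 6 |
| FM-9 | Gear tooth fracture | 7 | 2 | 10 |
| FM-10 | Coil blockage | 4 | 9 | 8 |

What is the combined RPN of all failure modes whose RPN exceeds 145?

RPN = Severity × Occurrence × Detection:
  FM-1: 7 × 3 × 7 = 147
  FM-2: 5 × 9 × 8 = 360
  FM-3: 5 × 8 × 7 = 280
  FM-4: 9 × 2 × 10 = 180
  FM-5: 9 × 4 × 3 = 108
  FM-6: 7 × 9 × 3 = 189
  FM-7: 5 × 3 × 4 = 60
  FM-8: 6 × 7 × 8 = 336
  FM-9: 10 × 2 × 7 = 140
  FM-10: 8 × 9 × 4 = 288
RPN > 145: FM-1 (147), FM-2 (360), FM-3 (280), FM-4 (180), FM-6 (189), FM-8 (336), FM-10 (288).
Sum: 147 + 360 + 280 + 180 + 189 + 336 + 288 = 1780.

1780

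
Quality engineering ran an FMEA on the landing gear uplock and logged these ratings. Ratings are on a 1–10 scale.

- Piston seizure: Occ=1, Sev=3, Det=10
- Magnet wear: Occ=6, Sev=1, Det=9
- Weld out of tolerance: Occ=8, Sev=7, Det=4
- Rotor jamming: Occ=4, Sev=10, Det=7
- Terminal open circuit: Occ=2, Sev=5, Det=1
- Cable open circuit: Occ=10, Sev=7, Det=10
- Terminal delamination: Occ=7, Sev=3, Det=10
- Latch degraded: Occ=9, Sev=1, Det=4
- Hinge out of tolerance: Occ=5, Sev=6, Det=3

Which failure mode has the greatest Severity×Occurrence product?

Cable open circuit

Criticality = Severity × Occurrence:
  Piston seizure: 3 × 1 = 3
  Magnet wear: 1 × 6 = 6
  Weld out of tolerance: 7 × 8 = 56
  Rotor jamming: 10 × 4 = 40
  Terminal open circuit: 5 × 2 = 10
  Cable open circuit: 7 × 10 = 70
  Terminal delamination: 3 × 7 = 21
  Latch degraded: 1 × 9 = 9
  Hinge out of tolerance: 6 × 5 = 30
Highest criticality is 70 → Cable open circuit.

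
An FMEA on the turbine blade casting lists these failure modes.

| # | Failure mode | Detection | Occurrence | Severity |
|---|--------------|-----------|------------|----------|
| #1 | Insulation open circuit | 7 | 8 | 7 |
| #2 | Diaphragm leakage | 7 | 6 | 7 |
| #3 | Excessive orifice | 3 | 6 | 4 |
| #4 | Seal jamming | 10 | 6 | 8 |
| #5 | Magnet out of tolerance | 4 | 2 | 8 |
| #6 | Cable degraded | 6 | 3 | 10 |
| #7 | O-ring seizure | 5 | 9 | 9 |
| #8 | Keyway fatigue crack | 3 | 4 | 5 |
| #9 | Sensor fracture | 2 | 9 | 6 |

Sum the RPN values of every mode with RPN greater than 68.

1931

RPN = Severity × Occurrence × Detection:
  #1: 7 × 8 × 7 = 392
  #2: 7 × 6 × 7 = 294
  #3: 4 × 6 × 3 = 72
  #4: 8 × 6 × 10 = 480
  #5: 8 × 2 × 4 = 64
  #6: 10 × 3 × 6 = 180
  #7: 9 × 9 × 5 = 405
  #8: 5 × 4 × 3 = 60
  #9: 6 × 9 × 2 = 108
RPN > 68: #1 (392), #2 (294), #3 (72), #4 (480), #6 (180), #7 (405), #9 (108).
Sum: 392 + 294 + 72 + 480 + 180 + 405 + 108 = 1931.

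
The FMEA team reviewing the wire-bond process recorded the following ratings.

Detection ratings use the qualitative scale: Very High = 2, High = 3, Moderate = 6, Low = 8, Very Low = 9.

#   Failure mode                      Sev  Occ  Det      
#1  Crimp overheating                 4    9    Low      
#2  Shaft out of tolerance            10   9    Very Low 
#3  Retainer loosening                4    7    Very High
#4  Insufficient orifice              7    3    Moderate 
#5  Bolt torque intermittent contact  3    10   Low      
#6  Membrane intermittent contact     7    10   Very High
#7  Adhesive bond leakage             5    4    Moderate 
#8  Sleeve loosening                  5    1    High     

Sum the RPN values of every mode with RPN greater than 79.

1724

RPN = Severity × Occurrence × Detection:
  #1: 4 × 9 × 8 = 288
  #2: 10 × 9 × 9 = 810
  #3: 4 × 7 × 2 = 56
  #4: 7 × 3 × 6 = 126
  #5: 3 × 10 × 8 = 240
  #6: 7 × 10 × 2 = 140
  #7: 5 × 4 × 6 = 120
  #8: 5 × 1 × 3 = 15
RPN > 79: #1 (288), #2 (810), #4 (126), #5 (240), #6 (140), #7 (120).
Sum: 288 + 810 + 126 + 240 + 140 + 120 = 1724.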